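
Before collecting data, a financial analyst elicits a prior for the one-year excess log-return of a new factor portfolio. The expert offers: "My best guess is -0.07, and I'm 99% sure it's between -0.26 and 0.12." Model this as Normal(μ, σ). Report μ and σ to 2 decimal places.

A symmetric 99% interval runs μ ± z·σ with z = 2.576.
Half-width = 0.19, so σ = 0.19/2.576 = 0.07.
μ is the stated best guess, -0.07.

μ = -0.07, σ = 0.07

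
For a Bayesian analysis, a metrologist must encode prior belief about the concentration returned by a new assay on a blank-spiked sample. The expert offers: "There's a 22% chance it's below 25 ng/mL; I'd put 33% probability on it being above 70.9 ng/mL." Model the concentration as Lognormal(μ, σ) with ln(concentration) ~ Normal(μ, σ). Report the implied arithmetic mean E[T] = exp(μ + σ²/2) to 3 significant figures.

E[T] ≈ 70.3 ng/mL

If T ~ Lognormal(μ,σ) then ln T ~ Normal(μ,σ), so the p-quantile of ln T is μ + z_p·σ.
ln(25) = 3.219 and ln(70.9) = 4.261; z_{0.22} = -0.7722, z_{0.67} = 0.4399.
σ = (4.261 − 3.219)/(0.4399 − (-0.7722)) = 0.860.
μ = 3.219 − (-0.7722)·0.860 = 3.883.
E[T] = exp(μ + σ²/2) = exp(3.883 + 0.3698) = 70.3 ng/mL.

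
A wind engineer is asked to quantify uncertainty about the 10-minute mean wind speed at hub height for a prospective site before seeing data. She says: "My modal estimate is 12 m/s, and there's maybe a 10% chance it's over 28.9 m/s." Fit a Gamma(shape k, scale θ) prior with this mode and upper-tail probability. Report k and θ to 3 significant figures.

k ≈ 3.49, θ ≈ 4.82

Gamma(k,θ) with k>1 has mode (k−1)θ, so θ = 12/(k−1).
Need P(X < 28.9) = 0.9 with θ tied to k this way. Start at k = 2, θ = 12: P(X<28.9) ≈ 0.693.
Too low — raise k to concentrate. Iterating converges to k ≈ 3.49.
Then θ = 12/(3.49−1) ≈ 4.82.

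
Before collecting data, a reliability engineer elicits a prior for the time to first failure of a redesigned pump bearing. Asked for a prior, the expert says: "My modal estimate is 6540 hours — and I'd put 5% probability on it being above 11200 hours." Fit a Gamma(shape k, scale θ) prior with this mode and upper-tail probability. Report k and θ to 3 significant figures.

Gamma(k,θ) with k>1 has mode (k−1)θ, so θ = 6540/(k−1).
Need P(X < 11200) = 0.95 with θ tied to k this way. Start at k = 2, θ = 6540: P(X<11200) ≈ 0.511.
Too low — raise k to concentrate. Iterating converges to k ≈ 10.6.
Then θ = 6540/(10.6−1) ≈ 678.

k ≈ 10.6, θ ≈ 678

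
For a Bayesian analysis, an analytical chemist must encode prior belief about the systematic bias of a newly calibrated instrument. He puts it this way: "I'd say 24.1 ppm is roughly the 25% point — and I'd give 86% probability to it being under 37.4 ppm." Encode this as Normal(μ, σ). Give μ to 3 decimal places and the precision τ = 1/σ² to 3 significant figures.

The p-quantile of Normal(μ,σ) is μ + z_p·σ, with z_{0.25} = -0.6745 and z_{0.86} = 1.08.
Eliminate σ: μ = (z₂·x₁ − z₁·x₂)/(z₂ − z₁) = (1.08·24.1 − (-0.6745)·37.4)/1.755 = 29.212.
Then σ = (x₂ − x₁)/(z₂ − z₁) = (37.4 − 24.1)/1.755 = 7.579.
Precision τ = 1/σ² = 1/7.579² = 0.0174.

μ = 29.212, τ = 0.0174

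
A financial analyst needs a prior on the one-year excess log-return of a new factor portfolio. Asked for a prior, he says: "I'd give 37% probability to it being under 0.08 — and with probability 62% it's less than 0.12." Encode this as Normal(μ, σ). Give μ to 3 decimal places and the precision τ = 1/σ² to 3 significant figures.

The p-quantile of Normal(μ,σ) is μ + z_p·σ, with z_{0.37} = -0.3319 and z_{0.62} = 0.3055.
Eliminate σ: μ = (z₂·x₁ − z₁·x₂)/(z₂ − z₁) = (0.3055·0.08 − (-0.3319)·0.12)/0.6373 = 0.101.
Then σ = (x₂ − x₁)/(z₂ − z₁) = (0.12 − 0.08)/0.6373 = 0.063.
Precision τ = 1/σ² = 1/0.06276² = 254.

μ = 0.101, τ = 254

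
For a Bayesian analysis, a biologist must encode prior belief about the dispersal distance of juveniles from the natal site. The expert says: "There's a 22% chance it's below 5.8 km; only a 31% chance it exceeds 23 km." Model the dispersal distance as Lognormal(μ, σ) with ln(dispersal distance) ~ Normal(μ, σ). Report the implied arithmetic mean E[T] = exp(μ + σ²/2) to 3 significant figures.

If T ~ Lognormal(μ,σ) then ln T ~ Normal(μ,σ), so the p-quantile of ln T is μ + z_p·σ.
ln(5.8) = 1.758 and ln(23) = 3.135; z_{0.22} = -0.7722, z_{0.69} = 0.4959.
σ = (3.135 − 1.758)/(0.4959 − (-0.7722)) = 1.086.
μ = 1.758 − (-0.7722)·1.086 = 2.597.
E[T] = exp(μ + σ²/2) = exp(2.597 + 0.5902) = 24.2 km.

E[T] ≈ 24.2 km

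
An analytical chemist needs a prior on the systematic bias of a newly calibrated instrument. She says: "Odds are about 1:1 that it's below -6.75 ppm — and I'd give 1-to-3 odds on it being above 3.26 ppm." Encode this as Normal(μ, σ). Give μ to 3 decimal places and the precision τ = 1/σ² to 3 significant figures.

μ = -6.750, τ = 0.00454

For Normal(μ,σ), the p-quantile is μ + z_p·σ. Here z_{0.5} = 0, z_{0.75} = 0.6745.
So -6.75 = μ + 0σ and 3.26 = μ + 0.6745σ.
Subtracting: σ = (3.26 − -6.75)/(0.6745 − (0)) = 14.841.
Then μ = -6.75 − (0)·14.841 = -6.750.
Precision τ = 1/σ² = 1/14.84² = 0.00454.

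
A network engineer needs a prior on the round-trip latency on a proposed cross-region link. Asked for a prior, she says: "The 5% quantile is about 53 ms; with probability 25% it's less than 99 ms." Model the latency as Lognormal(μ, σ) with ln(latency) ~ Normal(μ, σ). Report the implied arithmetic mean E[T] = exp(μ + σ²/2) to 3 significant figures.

If T ~ Lognormal(μ,σ) then ln T ~ Normal(μ,σ), so the p-quantile of ln T is μ + z_p·σ.
ln(53) = 3.97 and ln(99) = 4.595; z_{0.05} = -1.645, z_{0.25} = -0.6745.
σ = (4.595 − 3.97)/(-0.6745 − (-1.645)) = 0.644.
μ = 3.97 − (-1.645)·0.644 = 5.029.
E[T] = exp(μ + σ²/2) = exp(5.029 + 0.2073) = 188 ms.

E[T] ≈ 188 ms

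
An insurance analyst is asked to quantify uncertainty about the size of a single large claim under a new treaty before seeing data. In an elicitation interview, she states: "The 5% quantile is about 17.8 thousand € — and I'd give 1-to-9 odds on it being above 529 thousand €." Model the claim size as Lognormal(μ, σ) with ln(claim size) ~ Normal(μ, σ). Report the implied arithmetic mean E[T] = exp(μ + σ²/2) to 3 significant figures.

If T ~ Lognormal(μ,σ) then ln T ~ Normal(μ,σ), so the p-quantile of ln T is μ + z_p·σ.
ln(17.8) = 2.879 and ln(529) = 6.271; z_{0.05} = -1.645, z_{0.9} = 1.282.
σ = (6.271 − 2.879)/(1.282 − (-1.645)) = 1.159.
μ = 2.879 − (-1.645)·1.159 = 4.786.
E[T] = exp(μ + σ²/2) = exp(4.786 + 0.6717) = 234 thousand €.

E[T] ≈ 234 thousand €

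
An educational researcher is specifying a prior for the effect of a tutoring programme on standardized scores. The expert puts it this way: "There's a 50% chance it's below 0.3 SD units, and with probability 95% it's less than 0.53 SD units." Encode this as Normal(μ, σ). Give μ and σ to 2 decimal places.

The p-quantile of Normal(μ,σ) is μ + z_p·σ, with z_{0.5} = 0 and z_{0.95} = 1.645.
Eliminate σ: μ = (z₂·x₁ − z₁·x₂)/(z₂ − z₁) = (1.645·0.3 − (0)·0.53)/1.645 = 0.30.
Then σ = (x₂ − x₁)/(z₂ − z₁) = (0.53 − 0.3)/1.645 = 0.14.

μ = 0.30, σ = 0.14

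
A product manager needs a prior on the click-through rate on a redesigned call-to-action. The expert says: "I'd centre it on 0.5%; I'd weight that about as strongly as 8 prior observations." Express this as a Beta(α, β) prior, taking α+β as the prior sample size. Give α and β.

α = 0.04, β = 7.96

Under the effective-sample-size interpretation, Beta(α, β) has prior mean α/(α+β) and prior sample size α+β.
So α+β = 8 and α/(α+β) = 0.005, giving α = 0.005·8 = 0.04 and β = 8 − 0.04 = 7.96.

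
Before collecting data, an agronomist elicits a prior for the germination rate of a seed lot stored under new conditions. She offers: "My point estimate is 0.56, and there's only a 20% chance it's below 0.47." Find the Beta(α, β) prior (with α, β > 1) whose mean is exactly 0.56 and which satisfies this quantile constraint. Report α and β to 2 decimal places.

α ≈ 12.00, β ≈ 9.42

With mean 0.56 fixed, write α = 0.56s, β = 0.44s where s = α+β.
Need P(θ < 0.47) = 0.2 under Beta(0.56s, 0.44s). Normal approximation: (q−m)/√(m(1−m)/s) ≈ z_{0.2} = -0.842, so s ≈ 0.56·0.44·(-0.842)²/(0.47−0.56)² = 21.5.
At s = 21.5: P(θ<0.47) ≈ 0.199. Adjusting to match 0.2 gives s ≈ 21.42.
So α = 0.56·21.42 ≈ 12.00, β = 0.44·21.42 ≈ 9.42.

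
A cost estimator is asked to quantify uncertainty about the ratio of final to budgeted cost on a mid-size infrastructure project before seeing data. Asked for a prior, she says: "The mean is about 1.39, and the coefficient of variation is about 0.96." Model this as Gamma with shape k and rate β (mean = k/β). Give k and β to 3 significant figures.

For Gamma(k, rate β): mean = k/β, variance = k/β², so CV = 1/√k.
CV = 0.96, hence k = 1/CV² = 1.09.
Then β = k/mean = 1.09/1.39 = 0.781.

k ≈ 1.09, β ≈ 0.781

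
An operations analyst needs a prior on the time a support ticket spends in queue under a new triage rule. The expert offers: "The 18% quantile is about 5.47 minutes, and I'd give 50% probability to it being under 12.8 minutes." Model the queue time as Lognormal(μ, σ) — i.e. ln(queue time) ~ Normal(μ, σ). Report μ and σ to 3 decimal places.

If T ~ Lognormal(μ,σ) then ln T ~ Normal(μ,σ), so the p-quantile of ln T is μ + z_p·σ.
ln(5.47) = 1.699 and ln(12.8) = 2.549; z_{0.18} = -0.9154, z_{0.5} = 0.
σ = (2.549 − 1.699)/(0 − (-0.9154)) = 0.929.
μ = 1.699 − (-0.9154)·0.929 = 2.549.

μ ≈ 2.549, σ ≈ 0.929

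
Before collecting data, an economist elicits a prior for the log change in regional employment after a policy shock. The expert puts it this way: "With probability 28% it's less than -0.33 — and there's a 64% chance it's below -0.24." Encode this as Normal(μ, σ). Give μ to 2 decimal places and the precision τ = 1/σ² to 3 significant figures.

For Normal(μ,σ), the p-quantile is μ + z_p·σ. Here z_{0.28} = -0.5828, z_{0.64} = 0.3585.
So -0.33 = μ − 0.5828σ and -0.24 = μ + 0.3585σ.
Subtracting: σ = (-0.24 − -0.33)/(0.3585 − (-0.5828)) = 0.10.
Then μ = -0.33 − (-0.5828)·0.10 = -0.27.
Precision τ = 1/σ² = 1/0.09561² = 109.

μ = -0.27, τ = 109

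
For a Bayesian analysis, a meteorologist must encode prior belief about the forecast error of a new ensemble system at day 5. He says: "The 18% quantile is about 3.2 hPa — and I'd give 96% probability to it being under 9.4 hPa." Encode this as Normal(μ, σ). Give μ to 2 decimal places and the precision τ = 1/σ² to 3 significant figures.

For Normal(μ,σ), the p-quantile is μ + z_p·σ. Here z_{0.18} = -0.9154, z_{0.96} = 1.751.
So 3.2 = μ − 0.9154σ and 9.4 = μ + 1.751σ.
Subtracting: σ = (9.4 − 3.2)/(1.751 − (-0.9154)) = 2.33.
Then μ = 3.2 − (-0.9154)·2.33 = 5.33.
Precision τ = 1/σ² = 1/2.326² = 0.185.

μ = 5.33, τ = 0.185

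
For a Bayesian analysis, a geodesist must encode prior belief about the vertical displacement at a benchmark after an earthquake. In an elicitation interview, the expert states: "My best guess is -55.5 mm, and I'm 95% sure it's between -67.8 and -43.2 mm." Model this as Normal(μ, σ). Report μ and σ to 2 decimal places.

μ = -55.50, σ = 6.28

A symmetric 95% interval runs μ ± z·σ with z = 1.96.
Half-width = 12.3, so σ = 12.3/1.96 = 6.28.
μ is the stated best guess, -55.50.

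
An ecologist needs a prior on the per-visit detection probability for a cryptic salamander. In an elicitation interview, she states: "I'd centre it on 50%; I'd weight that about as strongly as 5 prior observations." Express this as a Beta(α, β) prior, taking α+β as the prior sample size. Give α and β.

α = 2.5, β = 2.5

Under the effective-sample-size interpretation, Beta(α, β) has prior mean α/(α+β) and prior sample size α+β.
So α+β = 5 and α/(α+β) = 0.5, giving α = 0.5·5 = 2.5 and β = 5 − 2.5 = 2.5.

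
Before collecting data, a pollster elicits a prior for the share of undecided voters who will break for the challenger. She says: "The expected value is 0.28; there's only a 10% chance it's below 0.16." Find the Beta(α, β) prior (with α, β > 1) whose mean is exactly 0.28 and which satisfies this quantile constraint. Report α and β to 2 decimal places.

With mean 0.28 fixed, write α = 0.28s, β = 0.72s where s = α+β.
Need P(θ < 0.16) = 0.1 under Beta(0.28s, 0.72s). Normal approximation: (q−m)/√(m(1−m)/s) ≈ z_{0.1} = -1.28, so s ≈ 0.28·0.72·(-1.28)²/(0.16−0.28)² = 23.0.
At s = 23.0: P(θ<0.16) ≈ 0.086. Adjusting to match 0.1 gives s ≈ 20.59.
So α = 0.28·20.59 ≈ 5.76, β = 0.72·20.59 ≈ 14.82.

α ≈ 5.76, β ≈ 14.82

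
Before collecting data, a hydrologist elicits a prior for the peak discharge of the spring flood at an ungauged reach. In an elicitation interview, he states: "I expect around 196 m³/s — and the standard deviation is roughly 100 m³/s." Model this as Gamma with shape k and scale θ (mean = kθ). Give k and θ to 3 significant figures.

For Gamma(k, scale θ): mean = kθ, variance = kθ², so CV = 1/√k.
CV = SD/mean = 100/196 = 0.5102, hence k = 1/CV² = 3.84.
Then θ = mean/k = 196/3.84 = 51.

k ≈ 3.84, θ ≈ 51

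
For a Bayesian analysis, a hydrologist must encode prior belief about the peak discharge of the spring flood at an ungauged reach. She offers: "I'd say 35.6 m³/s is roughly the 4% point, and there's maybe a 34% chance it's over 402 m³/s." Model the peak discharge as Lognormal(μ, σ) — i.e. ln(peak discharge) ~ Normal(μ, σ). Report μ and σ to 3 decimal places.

μ ≈ 5.534, σ ≈ 1.121

If T ~ Lognormal(μ,σ) then ln T ~ Normal(μ,σ), so the p-quantile of ln T is μ + z_p·σ.
ln(35.6) = 3.572 and ln(402) = 5.996; z_{0.04} = -1.751, z_{0.66} = 0.4125.
σ = (5.996 − 3.572)/(0.4125 − (-1.751)) = 1.121.
μ = 3.572 − (-1.751)·1.121 = 5.534.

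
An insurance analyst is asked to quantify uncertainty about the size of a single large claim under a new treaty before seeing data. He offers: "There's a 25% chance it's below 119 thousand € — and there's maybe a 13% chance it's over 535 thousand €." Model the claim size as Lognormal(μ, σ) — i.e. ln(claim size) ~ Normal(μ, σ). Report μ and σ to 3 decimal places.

μ ≈ 5.342, σ ≈ 0.835

If T ~ Lognormal(μ,σ) then ln T ~ Normal(μ,σ), so the p-quantile of ln T is μ + z_p·σ.
ln(119) = 4.779 and ln(535) = 6.282; z_{0.25} = -0.6745, z_{0.87} = 1.126.
σ = (6.282 − 4.779)/(1.126 − (-0.6745)) = 0.835.
μ = 4.779 − (-0.6745)·0.835 = 5.342.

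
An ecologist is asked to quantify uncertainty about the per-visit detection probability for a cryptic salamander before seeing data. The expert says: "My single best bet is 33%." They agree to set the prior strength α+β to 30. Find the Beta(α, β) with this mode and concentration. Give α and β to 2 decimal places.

For α,β > 1 the Beta mode is (α−1)/(α+β−2). With α+β = 30, the mode is (α−1)/28.
Set (α−1)/28 = 0.33 → α = 1 + 0.33·28 = 10.24.
β = 30 − α = 19.76.

α = 10.24, β = 19.76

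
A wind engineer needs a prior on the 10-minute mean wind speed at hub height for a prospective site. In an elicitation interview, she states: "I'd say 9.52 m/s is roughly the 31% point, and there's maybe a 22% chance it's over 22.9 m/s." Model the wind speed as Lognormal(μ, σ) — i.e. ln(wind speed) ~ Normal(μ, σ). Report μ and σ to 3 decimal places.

μ ≈ 2.597, σ ≈ 0.692

If T ~ Lognormal(μ,σ) then ln T ~ Normal(μ,σ), so the p-quantile of ln T is μ + z_p·σ.
ln(9.52) = 2.253 and ln(22.9) = 3.131; z_{0.31} = -0.4959, z_{0.78} = 0.7722.
σ = (3.131 − 2.253)/(0.7722 − (-0.4959)) = 0.692.
μ = 2.253 − (-0.4959)·0.692 = 2.597.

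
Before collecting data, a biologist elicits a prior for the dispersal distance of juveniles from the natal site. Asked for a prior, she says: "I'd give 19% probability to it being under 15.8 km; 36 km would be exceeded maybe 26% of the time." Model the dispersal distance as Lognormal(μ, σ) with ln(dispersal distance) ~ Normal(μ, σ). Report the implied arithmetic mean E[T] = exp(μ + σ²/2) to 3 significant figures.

E[T] ≈ 29.4 km

If T ~ Lognormal(μ,σ) then ln T ~ Normal(μ,σ), so the p-quantile of ln T is μ + z_p·σ.
ln(15.8) = 2.76 and ln(36) = 3.584; z_{0.19} = -0.8779, z_{0.74} = 0.6433.
σ = (3.584 − 2.76)/(0.6433 − (-0.8779)) = 0.541.
μ = 2.76 − (-0.8779)·0.541 = 3.235.
E[T] = exp(μ + σ²/2) = exp(3.235 + 0.1465) = 29.4 km.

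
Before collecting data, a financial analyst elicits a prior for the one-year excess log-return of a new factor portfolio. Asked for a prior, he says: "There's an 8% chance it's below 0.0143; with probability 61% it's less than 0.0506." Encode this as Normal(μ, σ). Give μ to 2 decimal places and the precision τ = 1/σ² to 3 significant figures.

For Normal(μ,σ), the p-quantile is μ + z_p·σ. Here z_{0.08} = -1.405, z_{0.61} = 0.2793.
So 0.0143 = μ − 1.405σ and 0.0506 = μ + 0.2793σ.
Subtracting: σ = (0.0506 − 0.0143)/(0.2793 − (-1.405)) = 0.02.
Then μ = 0.0143 − (-1.405)·0.02 = 0.04.
Precision τ = 1/σ² = 1/0.02155² = 2150.

μ = 0.04, τ = 2150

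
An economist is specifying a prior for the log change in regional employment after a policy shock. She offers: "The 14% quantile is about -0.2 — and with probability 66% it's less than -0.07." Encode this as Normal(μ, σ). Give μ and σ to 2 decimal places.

The p-quantile of Normal(μ,σ) is μ + z_p·σ, with z_{0.14} = -1.08 and z_{0.66} = 0.4125.
Eliminate σ: μ = (z₂·x₁ − z₁·x₂)/(z₂ − z₁) = (0.4125·-0.2 − (-1.08)·-0.07)/1.493 = -0.11.
Then σ = (x₂ − x₁)/(z₂ − z₁) = (-0.07 − -0.2)/1.493 = 0.09.

μ = -0.11, σ = 0.09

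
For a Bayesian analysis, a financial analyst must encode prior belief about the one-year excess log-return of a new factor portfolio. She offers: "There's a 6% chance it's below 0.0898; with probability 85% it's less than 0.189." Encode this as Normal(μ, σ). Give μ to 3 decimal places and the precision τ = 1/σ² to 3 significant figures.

μ = 0.149, τ = 682

The p-quantile of Normal(μ,σ) is μ + z_p·σ, with z_{0.06} = -1.555 and z_{0.85} = 1.036.
Eliminate σ: μ = (z₂·x₁ − z₁·x₂)/(z₂ − z₁) = (1.036·0.0898 − (-1.555)·0.189)/2.591 = 0.149.
Then σ = (x₂ − x₁)/(z₂ − z₁) = (0.189 − 0.0898)/2.591 = 0.038.
Precision τ = 1/σ² = 1/0.03828² = 682.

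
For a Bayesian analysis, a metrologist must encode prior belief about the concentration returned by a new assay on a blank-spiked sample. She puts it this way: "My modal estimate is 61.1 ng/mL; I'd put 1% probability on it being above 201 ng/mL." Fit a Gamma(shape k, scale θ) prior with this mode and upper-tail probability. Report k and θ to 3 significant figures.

Gamma(k,θ) with k>1 has mode (k−1)θ, so θ = 61.1/(k−1).
Need P(X < 201) = 0.99 with θ tied to k this way. Start at k = 2, θ = 61.1: P(X<201) ≈ 0.840.
Too low — raise k to concentrate. Iterating converges to k ≈ 4.1.
Then θ = 61.1/(4.1−1) ≈ 19.7.

k ≈ 4.1, θ ≈ 19.7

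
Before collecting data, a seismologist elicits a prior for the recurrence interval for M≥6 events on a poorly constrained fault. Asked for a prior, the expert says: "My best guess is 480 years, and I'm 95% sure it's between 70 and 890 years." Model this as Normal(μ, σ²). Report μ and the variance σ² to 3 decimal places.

A symmetric 95% interval runs μ ± z·σ with z = 1.96.
Half-width = 410, so σ = 410/1.96 = 209.1875 and σ² = 43759.417.
μ is the stated best guess, 480.000.

μ = 480.000, σ² = 43759.417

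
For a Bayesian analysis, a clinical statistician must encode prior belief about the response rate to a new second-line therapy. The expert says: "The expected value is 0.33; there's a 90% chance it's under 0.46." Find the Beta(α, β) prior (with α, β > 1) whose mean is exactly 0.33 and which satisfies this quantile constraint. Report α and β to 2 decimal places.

α ≈ 7.32, β ≈ 14.87

With mean 0.33 fixed, write α = 0.33s, β = 0.67s where s = α+β.
Need P(θ < 0.46) = 0.9 under Beta(0.33s, 0.67s). Normal approximation: (q−m)/√(m(1−m)/s) ≈ z_{0.9} = 1.28, so s ≈ 0.33·0.67·(1.28)²/(0.46−0.33)² = 21.5.
At s = 21.5: P(θ<0.46) ≈ 0.897. Adjusting to match 0.9 gives s ≈ 22.19.
So α = 0.33·22.19 ≈ 7.32, β = 0.67·22.19 ≈ 14.87.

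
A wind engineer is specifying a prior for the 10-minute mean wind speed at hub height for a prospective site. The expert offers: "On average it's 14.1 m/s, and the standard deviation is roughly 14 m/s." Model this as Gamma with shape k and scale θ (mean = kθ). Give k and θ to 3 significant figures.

For Gamma(k, scale θ): mean = kθ, variance = kθ², so CV = 1/√k.
CV = SD/mean = 14/14.1 = 0.9929, hence k = 1/CV² = 1.01.
Then θ = mean/k = 14.1/1.01 = 13.9.

k ≈ 1.01, θ ≈ 13.9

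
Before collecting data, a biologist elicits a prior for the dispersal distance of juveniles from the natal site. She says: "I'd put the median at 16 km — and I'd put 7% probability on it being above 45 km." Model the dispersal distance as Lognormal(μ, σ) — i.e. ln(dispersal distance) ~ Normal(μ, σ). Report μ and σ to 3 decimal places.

If T ~ Lognormal(μ,σ) then ln T ~ Normal(μ,σ), so the p-quantile of ln T is μ + z_p·σ.
ln(16) = 2.773 and ln(45) = 3.807; z_{0.5} = 0, z_{0.93} = 1.476.
σ = (3.807 − 2.773)/(1.476 − (0)) = 0.701.
μ = 2.773 − (0)·0.701 = 2.773.

μ ≈ 2.773, σ ≈ 0.701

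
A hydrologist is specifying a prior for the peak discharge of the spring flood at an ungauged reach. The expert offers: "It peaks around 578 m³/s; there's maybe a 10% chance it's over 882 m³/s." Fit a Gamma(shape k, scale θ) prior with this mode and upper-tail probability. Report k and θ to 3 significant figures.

Gamma(k,θ) with k>1 has mode (k−1)θ, so θ = 578/(k−1).
Need P(X < 882) = 0.9 with θ tied to k this way. Start at k = 2, θ = 578: P(X<882) ≈ 0.451.
Too low — raise k to concentrate. Iterating converges to k ≈ 11.4.
Then θ = 578/(11.4−1) ≈ 55.3.

k ≈ 11.4, θ ≈ 55.3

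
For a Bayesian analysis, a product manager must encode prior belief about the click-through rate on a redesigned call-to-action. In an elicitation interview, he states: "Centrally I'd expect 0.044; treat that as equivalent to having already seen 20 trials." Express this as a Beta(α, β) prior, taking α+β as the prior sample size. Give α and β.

Under the effective-sample-size interpretation, Beta(α, β) has prior mean α/(α+β) and prior sample size α+β.
So α+β = 20 and α/(α+β) = 0.044, giving α = 0.044·20 = 0.88 and β = 20 − 0.88 = 19.12.

α = 0.88, β = 19.12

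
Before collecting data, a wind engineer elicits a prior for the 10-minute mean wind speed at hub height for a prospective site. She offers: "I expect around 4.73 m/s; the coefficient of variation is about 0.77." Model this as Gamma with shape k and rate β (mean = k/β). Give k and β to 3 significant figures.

k ≈ 1.69, β ≈ 0.357

For Gamma(k, rate β): mean = k/β, variance = k/β², so CV = 1/√k.
CV = 0.77, hence k = 1/CV² = 1.69.
Then β = k/mean = 1.69/4.73 = 0.357.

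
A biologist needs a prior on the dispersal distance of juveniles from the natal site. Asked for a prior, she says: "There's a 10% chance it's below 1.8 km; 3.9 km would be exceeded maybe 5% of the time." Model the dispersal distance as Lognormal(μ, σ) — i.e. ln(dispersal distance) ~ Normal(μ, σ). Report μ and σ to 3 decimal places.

If T ~ Lognormal(μ,σ) then ln T ~ Normal(μ,σ), so the p-quantile of ln T is μ + z_p·σ.
ln(1.8) = 0.5878 and ln(3.9) = 1.361; z_{0.1} = -1.282, z_{0.95} = 1.645.
σ = (1.361 − 0.5878)/(1.645 − (-1.282)) = 0.264.
μ = 0.5878 − (-1.282)·0.264 = 0.926.

μ ≈ 0.926, σ ≈ 0.264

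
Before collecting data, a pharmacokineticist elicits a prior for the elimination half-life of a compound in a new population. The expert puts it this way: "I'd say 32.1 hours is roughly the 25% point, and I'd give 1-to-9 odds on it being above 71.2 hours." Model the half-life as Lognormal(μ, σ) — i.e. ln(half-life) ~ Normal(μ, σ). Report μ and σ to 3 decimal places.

μ ≈ 3.744, σ ≈ 0.407

If T ~ Lognormal(μ,σ) then ln T ~ Normal(μ,σ), so the p-quantile of ln T is μ + z_p·σ.
ln(32.1) = 3.469 and ln(71.2) = 4.265; z_{0.25} = -0.6745, z_{0.9} = 1.282.
σ = (4.265 − 3.469)/(1.282 − (-0.6745)) = 0.407.
μ = 3.469 − (-0.6745)·0.407 = 3.744.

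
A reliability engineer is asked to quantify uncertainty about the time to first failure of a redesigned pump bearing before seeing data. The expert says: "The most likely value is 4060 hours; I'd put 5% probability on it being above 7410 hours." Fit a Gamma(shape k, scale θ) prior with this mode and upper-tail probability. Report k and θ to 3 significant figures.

k ≈ 8.69, θ ≈ 528

Gamma(k,θ) with k>1 has mode (k−1)θ, so θ = 4060/(k−1).
Need P(X < 7410) = 0.95 with θ tied to k this way. Start at k = 2, θ = 4060: P(X<7410) ≈ 0.545.
Too low — raise k to concentrate. Iterating converges to k ≈ 8.69.
Then θ = 4060/(8.69−1) ≈ 528.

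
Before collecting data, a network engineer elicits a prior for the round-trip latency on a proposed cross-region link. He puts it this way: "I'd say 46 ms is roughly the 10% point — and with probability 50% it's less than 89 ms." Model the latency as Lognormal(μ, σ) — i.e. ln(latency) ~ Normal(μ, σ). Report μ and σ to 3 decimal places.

μ ≈ 4.489, σ ≈ 0.515

If T ~ Lognormal(μ,σ) then ln T ~ Normal(μ,σ), so the p-quantile of ln T is μ + z_p·σ.
ln(46) = 3.829 and ln(89) = 4.489; z_{0.1} = -1.282, z_{0.5} = 0.
σ = (4.489 − 3.829)/(0 − (-1.282)) = 0.515.
μ = 3.829 − (-1.282)·0.515 = 4.489.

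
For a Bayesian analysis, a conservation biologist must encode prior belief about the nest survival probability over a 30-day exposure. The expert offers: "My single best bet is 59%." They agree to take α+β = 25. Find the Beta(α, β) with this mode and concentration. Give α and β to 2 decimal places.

α = 14.57, β = 10.43

For α,β > 1 the Beta mode is (α−1)/(α+β−2). With α+β = 25, the mode is (α−1)/23.
Set (α−1)/23 = 0.59 → α = 1 + 0.59·23 = 14.57.
β = 25 − α = 10.43.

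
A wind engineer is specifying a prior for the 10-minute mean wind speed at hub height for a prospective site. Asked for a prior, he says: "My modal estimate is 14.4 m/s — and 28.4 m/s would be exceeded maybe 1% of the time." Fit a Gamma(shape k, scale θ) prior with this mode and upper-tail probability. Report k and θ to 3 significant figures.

Gamma(k,θ) with k>1 has mode (k−1)θ, so θ = 14.4/(k−1).
Need P(X < 28.4) = 0.99 with θ tied to k this way. Start at k = 2, θ = 14.4: P(X<28.4) ≈ 0.586.
Too low — raise k to concentrate. Iterating converges to k ≈ 11.7.
Then θ = 14.4/(11.7−1) ≈ 1.35.

k ≈ 11.7, θ ≈ 1.35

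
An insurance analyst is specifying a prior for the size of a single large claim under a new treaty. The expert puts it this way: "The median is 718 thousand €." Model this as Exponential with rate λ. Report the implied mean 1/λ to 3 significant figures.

mean ≈ 1040 thousand €

Exponential median = ln 2 / λ, so λ = ln 2 / 718.0 = 0.000965.
Mean = 1/λ = 1040 thousand €.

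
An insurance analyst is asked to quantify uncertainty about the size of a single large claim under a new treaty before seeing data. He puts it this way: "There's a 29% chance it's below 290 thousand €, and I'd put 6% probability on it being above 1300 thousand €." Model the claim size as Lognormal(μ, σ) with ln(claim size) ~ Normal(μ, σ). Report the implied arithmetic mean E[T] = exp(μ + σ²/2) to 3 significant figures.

E[T] ≈ 554 thousand €

If T ~ Lognormal(μ,σ) then ln T ~ Normal(μ,σ), so the p-quantile of ln T is μ + z_p·σ.
ln(290) = 5.67 and ln(1300) = 7.17; z_{0.29} = -0.5534, z_{0.94} = 1.555.
σ = (7.17 − 5.67)/(1.555 − (-0.5534)) = 0.712.
μ = 5.67 − (-0.5534)·0.712 = 6.064.
E[T] = exp(μ + σ²/2) = exp(6.064 + 0.2532) = 554 thousand €.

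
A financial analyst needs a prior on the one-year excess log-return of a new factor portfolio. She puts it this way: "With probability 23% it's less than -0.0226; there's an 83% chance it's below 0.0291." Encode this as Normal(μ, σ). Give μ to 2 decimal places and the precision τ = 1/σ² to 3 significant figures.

μ = -0.00, τ = 1070

For Normal(μ,σ), the p-quantile is μ + z_p·σ. Here z_{0.23} = -0.7388, z_{0.83} = 0.9542.
So -0.0226 = μ − 0.7388σ and 0.0291 = μ + 0.9542σ.
Subtracting: σ = (0.0291 − -0.0226)/(0.9542 − (-0.7388)) = 0.03.
Then μ = -0.0226 − (-0.7388)·0.03 = -0.00.
Precision τ = 1/σ² = 1/0.03054² = 1070.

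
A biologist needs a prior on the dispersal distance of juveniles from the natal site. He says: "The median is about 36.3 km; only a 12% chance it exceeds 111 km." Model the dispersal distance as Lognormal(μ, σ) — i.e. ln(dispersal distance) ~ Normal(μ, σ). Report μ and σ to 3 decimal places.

μ ≈ 3.592, σ ≈ 0.951

If T ~ Lognormal(μ,σ) then ln T ~ Normal(μ,σ), so the p-quantile of ln T is μ + z_p·σ.
ln(36.3) = 3.592 and ln(111) = 4.71; z_{0.5} = 0, z_{0.88} = 1.175.
σ = (4.71 − 3.592)/(1.175 − (0)) = 0.951.
μ = 3.592 − (0)·0.951 = 3.592.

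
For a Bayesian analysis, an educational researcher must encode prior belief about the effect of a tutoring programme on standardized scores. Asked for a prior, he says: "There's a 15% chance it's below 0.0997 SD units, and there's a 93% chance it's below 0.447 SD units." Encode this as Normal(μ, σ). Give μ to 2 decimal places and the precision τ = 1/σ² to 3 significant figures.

μ = 0.24, τ = 52.3

For Normal(μ,σ), the p-quantile is μ + z_p·σ. Here z_{0.15} = -1.036, z_{0.93} = 1.476.
So 0.0997 = μ − 1.036σ and 0.447 = μ + 1.476σ.
Subtracting: σ = (0.447 − 0.0997)/(1.476 − (-1.036)) = 0.14.
Then μ = 0.0997 − (-1.036)·0.14 = 0.24.
Precision τ = 1/σ² = 1/0.1382² = 52.3.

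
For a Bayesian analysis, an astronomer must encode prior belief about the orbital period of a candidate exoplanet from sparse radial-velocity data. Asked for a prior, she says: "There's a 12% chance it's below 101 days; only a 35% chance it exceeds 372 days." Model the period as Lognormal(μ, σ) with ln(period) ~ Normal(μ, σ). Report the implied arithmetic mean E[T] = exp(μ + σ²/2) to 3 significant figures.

If T ~ Lognormal(μ,σ) then ln T ~ Normal(μ,σ), so the p-quantile of ln T is μ + z_p·σ.
ln(101) = 4.615 and ln(372) = 5.919; z_{0.12} = -1.175, z_{0.65} = 0.3853.
σ = (5.919 − 4.615)/(0.3853 − (-1.175)) = 0.836.
μ = 4.615 − (-1.175)·0.836 = 5.597.
E[T] = exp(μ + σ²/2) = exp(5.597 + 0.3491) = 382 days.

E[T] ≈ 382 days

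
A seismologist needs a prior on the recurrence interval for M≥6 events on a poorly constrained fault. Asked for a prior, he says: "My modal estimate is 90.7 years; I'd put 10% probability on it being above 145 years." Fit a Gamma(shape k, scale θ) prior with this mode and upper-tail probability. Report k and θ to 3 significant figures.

Gamma(k,θ) with k>1 has mode (k−1)θ, so θ = 90.7/(k−1).
Need P(X < 145) = 0.9 with θ tied to k this way. Start at k = 2, θ = 90.7: P(X<145) ≈ 0.475.
Too low — raise k to concentrate. Iterating converges to k ≈ 9.53.
Then θ = 90.7/(9.53−1) ≈ 10.6.

k ≈ 9.53, θ ≈ 10.6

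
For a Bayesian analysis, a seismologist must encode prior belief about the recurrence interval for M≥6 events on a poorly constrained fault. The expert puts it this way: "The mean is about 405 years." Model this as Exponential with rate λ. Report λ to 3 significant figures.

Exponential mean = 1/λ, so λ = 1/405.0 = 0.00247.

λ ≈ 0.00247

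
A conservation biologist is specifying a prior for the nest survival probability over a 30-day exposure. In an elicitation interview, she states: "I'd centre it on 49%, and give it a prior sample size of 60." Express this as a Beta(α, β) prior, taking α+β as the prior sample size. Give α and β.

α = 29.4, β = 30.6

Under the effective-sample-size interpretation, Beta(α, β) has prior mean α/(α+β) and prior sample size α+β.
So α+β = 60 and α/(α+β) = 0.49, giving α = 0.49·60 = 29.4 and β = 60 − 29.4 = 30.6.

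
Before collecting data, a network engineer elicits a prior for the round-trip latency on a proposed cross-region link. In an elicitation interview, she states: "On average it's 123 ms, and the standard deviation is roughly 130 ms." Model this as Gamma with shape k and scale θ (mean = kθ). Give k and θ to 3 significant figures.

k ≈ 0.895, θ ≈ 137

For Gamma(k, scale θ): mean = kθ, variance = kθ², so CV = 1/√k.
CV = SD/mean = 130/123 = 1.057, hence k = 1/CV² = 0.895.
Then θ = mean/k = 123/0.895 = 137.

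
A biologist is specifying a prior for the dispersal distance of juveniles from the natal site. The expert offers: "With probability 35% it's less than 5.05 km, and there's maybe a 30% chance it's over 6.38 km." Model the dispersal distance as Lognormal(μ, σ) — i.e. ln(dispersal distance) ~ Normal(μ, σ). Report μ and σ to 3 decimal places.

If T ~ Lognormal(μ,σ) then ln T ~ Normal(μ,σ), so the p-quantile of ln T is μ + z_p·σ.
ln(5.05) = 1.619 and ln(6.38) = 1.853; z_{0.35} = -0.3853, z_{0.7} = 0.5244.
σ = (1.853 − 1.619)/(0.5244 − (-0.3853)) = 0.257.
μ = 1.619 − (-0.3853)·0.257 = 1.718.

μ ≈ 1.718, σ ≈ 0.257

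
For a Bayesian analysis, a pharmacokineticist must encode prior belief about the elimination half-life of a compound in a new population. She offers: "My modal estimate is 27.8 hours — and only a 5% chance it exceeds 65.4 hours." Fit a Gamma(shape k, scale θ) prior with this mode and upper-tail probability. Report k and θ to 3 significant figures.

Gamma(k,θ) with k>1 has mode (k−1)θ, so θ = 27.8/(k−1).
Need P(X < 65.4) = 0.95 with θ tied to k this way. Start at k = 2, θ = 27.8: P(X<65.4) ≈ 0.681.
Too low — raise k to concentrate. Iterating converges to k ≈ 4.74.
Then θ = 27.8/(4.74−1) ≈ 7.44.

k ≈ 4.74, θ ≈ 7.44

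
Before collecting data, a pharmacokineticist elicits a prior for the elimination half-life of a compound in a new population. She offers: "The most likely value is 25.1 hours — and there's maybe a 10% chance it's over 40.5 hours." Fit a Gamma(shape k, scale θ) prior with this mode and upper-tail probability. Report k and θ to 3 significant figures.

k ≈ 9.22, θ ≈ 3.05

Gamma(k,θ) with k>1 has mode (k−1)θ, so θ = 25.1/(k−1).
Need P(X < 40.5) = 0.9 with θ tied to k this way. Start at k = 2, θ = 25.1: P(X<40.5) ≈ 0.479.
Too low — raise k to concentrate. Iterating converges to k ≈ 9.22.
Then θ = 25.1/(9.22−1) ≈ 3.05.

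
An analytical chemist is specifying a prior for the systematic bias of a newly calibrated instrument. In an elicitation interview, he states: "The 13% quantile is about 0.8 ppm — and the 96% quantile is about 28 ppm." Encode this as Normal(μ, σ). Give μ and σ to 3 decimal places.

For Normal(μ,σ), the p-quantile is μ + z_p·σ. Here z_{0.13} = -1.126, z_{0.96} = 1.751.
So 0.8 = μ − 1.126σ and 28 = μ + 1.751σ.
Subtracting: σ = (28 − 0.8)/(1.751 − (-1.126)) = 9.454.
Then μ = 0.8 − (-1.126)·9.454 = 11.449.

μ = 11.449, σ = 9.454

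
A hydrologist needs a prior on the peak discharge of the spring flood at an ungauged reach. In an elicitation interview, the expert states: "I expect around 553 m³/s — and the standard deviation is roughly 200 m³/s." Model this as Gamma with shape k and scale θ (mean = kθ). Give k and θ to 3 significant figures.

For Gamma(k, scale θ): mean = kθ, variance = kθ², so CV = 1/√k.
CV = SD/mean = 200/553 = 0.3617, hence k = 1/CV² = 7.65.
Then θ = mean/k = 553/7.65 = 72.3.

k ≈ 7.65, θ ≈ 72.3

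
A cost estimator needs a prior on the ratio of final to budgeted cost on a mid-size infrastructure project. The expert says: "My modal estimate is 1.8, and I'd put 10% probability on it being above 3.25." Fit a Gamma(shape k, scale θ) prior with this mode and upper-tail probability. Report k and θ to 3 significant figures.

Gamma(k,θ) with k>1 has mode (k−1)θ, so θ = 1.8/(k−1).
Need P(X < 3.25) = 0.9 with θ tied to k this way. Start at k = 2, θ = 1.8: P(X<3.25) ≈ 0.539.
Too low — raise k to concentrate. Iterating converges to k ≈ 6.46.
Then θ = 1.8/(6.46−1) ≈ 0.33.

k ≈ 6.46, θ ≈ 0.33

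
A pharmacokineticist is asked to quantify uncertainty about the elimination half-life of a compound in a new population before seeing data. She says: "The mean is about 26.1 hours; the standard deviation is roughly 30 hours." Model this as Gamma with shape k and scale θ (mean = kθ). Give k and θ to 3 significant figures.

k ≈ 0.757, θ ≈ 34.5

For Gamma(k, scale θ): mean = kθ, variance = kθ², so CV = 1/√k.
CV = SD/mean = 30/26.1 = 1.149, hence k = 1/CV² = 0.757.
Then θ = mean/k = 26.1/0.757 = 34.5.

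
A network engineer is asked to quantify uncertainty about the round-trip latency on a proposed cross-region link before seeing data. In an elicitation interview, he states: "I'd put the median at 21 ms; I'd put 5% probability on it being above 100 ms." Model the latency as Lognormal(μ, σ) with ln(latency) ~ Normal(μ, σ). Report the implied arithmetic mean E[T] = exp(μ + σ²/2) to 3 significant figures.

E[T] ≈ 32.9 ms

If T ~ Lognormal(μ,σ) then ln T ~ Normal(μ,σ), so the p-quantile of ln T is μ + z_p·σ.
ln(21) = 3.045 and ln(100) = 4.605; z_{0.5} = 0, z_{0.95} = 1.645.
σ = (4.605 − 3.045)/(1.645 − (0)) = 0.949.
μ = 3.045 − (0)·0.949 = 3.045.
E[T] = exp(μ + σ²/2) = exp(3.045 + 0.4501) = 32.9 ms.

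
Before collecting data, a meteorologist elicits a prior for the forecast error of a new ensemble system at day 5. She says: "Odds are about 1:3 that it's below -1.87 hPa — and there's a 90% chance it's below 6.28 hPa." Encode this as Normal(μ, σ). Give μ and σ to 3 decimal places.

μ = 0.940, σ = 4.167

The p-quantile of Normal(μ,σ) is μ + z_p·σ, with z_{0.25} = -0.6745 and z_{0.9} = 1.282.
Eliminate σ: μ = (z₂·x₁ − z₁·x₂)/(z₂ − z₁) = (1.282·-1.87 − (-0.6745)·6.28)/1.956 = 0.940.
Then σ = (x₂ − x₁)/(z₂ − z₁) = (6.28 − -1.87)/1.956 = 4.167.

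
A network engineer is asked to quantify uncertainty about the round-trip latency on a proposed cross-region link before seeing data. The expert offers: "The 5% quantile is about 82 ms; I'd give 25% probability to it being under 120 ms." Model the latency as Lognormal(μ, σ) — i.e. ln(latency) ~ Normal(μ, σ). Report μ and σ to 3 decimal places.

If T ~ Lognormal(μ,σ) then ln T ~ Normal(μ,σ), so the p-quantile of ln T is μ + z_p·σ.
ln(82) = 4.407 and ln(120) = 4.787; z_{0.05} = -1.645, z_{0.25} = -0.6745.
σ = (4.787 − 4.407)/(-0.6745 − (-1.645)) = 0.392.
μ = 4.407 − (-1.645)·0.392 = 5.052.

μ ≈ 5.052, σ ≈ 0.392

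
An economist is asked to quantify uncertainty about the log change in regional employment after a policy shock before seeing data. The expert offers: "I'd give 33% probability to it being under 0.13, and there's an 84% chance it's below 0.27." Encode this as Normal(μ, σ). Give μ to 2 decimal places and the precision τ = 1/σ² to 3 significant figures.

μ = 0.17, τ = 105

The p-quantile of Normal(μ,σ) is μ + z_p·σ, with z_{0.33} = -0.4399 and z_{0.84} = 0.9945.
Eliminate σ: μ = (z₂·x₁ − z₁·x₂)/(z₂ − z₁) = (0.9945·0.13 − (-0.4399)·0.27)/1.434 = 0.17.
Then σ = (x₂ − x₁)/(z₂ − z₁) = (0.27 − 0.13)/1.434 = 0.10.
Precision τ = 1/σ² = 1/0.0976² = 105.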